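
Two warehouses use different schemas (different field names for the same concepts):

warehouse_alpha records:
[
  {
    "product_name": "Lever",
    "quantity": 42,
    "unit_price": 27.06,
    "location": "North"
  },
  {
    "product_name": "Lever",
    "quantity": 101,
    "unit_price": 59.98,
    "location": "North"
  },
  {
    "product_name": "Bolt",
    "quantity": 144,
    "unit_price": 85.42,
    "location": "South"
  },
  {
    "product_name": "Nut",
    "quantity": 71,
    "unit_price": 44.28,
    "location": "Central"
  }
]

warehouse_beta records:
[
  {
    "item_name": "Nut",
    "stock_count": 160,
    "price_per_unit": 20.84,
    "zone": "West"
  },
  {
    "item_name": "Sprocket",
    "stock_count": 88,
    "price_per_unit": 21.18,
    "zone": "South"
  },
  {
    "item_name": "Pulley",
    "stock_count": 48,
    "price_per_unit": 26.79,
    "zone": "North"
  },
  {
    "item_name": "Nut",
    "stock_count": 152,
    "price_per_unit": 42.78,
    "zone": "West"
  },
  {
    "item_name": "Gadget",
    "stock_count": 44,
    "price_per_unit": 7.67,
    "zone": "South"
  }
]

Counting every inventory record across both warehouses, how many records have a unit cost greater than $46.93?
2

Schema mapping: "unit_price" (warehouse_alpha) = "price_per_unit" (warehouse_beta) = unit cost

Records > $46.93 in warehouse_alpha: 2
Records > $46.93 in warehouse_beta: 0

Total count: 2 + 0 = 2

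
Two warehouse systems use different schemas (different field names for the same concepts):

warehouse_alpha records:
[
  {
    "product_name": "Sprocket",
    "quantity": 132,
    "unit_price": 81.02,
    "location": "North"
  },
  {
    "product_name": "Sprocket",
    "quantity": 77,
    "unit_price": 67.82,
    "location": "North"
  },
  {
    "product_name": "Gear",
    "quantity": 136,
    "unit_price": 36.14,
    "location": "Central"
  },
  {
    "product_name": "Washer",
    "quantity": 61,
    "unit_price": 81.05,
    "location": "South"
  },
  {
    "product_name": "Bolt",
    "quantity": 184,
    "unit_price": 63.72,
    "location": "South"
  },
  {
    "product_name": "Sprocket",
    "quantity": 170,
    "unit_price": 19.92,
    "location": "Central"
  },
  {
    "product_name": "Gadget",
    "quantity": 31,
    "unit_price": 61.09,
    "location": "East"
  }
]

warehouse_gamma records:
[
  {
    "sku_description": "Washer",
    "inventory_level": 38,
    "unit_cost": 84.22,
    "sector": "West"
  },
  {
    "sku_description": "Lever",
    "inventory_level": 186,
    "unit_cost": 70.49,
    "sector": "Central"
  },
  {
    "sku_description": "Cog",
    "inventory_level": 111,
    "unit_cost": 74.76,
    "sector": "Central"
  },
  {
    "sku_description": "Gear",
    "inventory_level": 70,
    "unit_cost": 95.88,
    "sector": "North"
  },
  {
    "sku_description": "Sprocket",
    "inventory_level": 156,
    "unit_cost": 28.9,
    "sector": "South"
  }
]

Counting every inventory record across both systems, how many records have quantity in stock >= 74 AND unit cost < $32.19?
2

Schema mappings:
- "quantity" (warehouse_alpha) = "inventory_level" (warehouse_gamma) = quantity
- "unit_price" (warehouse_alpha) = "unit_cost" (warehouse_gamma) = unit cost

Records meeting both conditions in warehouse_alpha: 1
Records meeting both conditions in warehouse_gamma: 1

Total: 1 + 1 = 2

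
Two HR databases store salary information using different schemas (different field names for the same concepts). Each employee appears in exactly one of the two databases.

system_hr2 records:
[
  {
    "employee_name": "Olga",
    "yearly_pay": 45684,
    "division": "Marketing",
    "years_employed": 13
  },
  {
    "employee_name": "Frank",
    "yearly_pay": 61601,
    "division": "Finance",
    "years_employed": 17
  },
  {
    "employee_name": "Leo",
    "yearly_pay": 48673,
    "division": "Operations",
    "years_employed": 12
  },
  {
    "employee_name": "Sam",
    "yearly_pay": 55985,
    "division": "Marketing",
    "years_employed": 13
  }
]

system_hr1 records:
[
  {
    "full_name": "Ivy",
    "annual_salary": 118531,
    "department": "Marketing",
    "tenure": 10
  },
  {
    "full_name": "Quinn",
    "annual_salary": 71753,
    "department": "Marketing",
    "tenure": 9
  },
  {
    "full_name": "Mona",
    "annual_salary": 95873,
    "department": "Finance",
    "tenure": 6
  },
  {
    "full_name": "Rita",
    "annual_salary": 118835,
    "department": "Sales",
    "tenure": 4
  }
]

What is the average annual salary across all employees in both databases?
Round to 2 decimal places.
77116.88

Schema mapping: "yearly_pay" (system_hr2) = "annual_salary" (system_hr1) = annual salary

All salaries: [45684, 61601, 48673, 55985, 118531, 71753, 95873, 118835]
Sum: 616935
Count: 8
Average: 616935 / 8 = 77116.88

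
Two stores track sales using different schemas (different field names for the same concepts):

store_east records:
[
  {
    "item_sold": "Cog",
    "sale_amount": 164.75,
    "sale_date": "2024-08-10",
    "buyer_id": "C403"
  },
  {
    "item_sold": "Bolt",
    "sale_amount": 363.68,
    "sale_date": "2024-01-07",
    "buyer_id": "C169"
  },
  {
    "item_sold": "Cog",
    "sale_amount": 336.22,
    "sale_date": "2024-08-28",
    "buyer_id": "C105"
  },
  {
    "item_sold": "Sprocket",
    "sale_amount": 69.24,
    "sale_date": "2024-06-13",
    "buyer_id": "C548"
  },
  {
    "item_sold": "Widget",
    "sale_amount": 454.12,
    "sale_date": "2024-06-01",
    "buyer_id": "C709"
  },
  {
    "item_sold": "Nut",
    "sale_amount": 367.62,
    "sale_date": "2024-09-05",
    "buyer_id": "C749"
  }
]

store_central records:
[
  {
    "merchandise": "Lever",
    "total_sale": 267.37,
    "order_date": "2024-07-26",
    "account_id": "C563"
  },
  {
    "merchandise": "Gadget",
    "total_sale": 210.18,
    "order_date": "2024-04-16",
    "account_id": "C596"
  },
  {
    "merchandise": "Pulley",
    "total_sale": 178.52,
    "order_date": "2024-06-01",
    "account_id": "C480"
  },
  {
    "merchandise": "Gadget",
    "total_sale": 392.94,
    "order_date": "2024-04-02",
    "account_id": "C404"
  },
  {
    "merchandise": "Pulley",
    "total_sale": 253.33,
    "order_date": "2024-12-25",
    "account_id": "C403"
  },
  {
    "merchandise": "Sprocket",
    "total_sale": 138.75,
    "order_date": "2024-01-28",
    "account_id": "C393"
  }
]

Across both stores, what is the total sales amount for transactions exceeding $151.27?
2988.73

Schema mapping: "sale_amount" (store_east) = "total_sale" (store_central) = sale amount

Sum of sales > $151.27 in store_east: 1686.39
Sum of sales > $151.27 in store_central: 1302.34

Total: 1686.39 + 1302.34 = 2988.73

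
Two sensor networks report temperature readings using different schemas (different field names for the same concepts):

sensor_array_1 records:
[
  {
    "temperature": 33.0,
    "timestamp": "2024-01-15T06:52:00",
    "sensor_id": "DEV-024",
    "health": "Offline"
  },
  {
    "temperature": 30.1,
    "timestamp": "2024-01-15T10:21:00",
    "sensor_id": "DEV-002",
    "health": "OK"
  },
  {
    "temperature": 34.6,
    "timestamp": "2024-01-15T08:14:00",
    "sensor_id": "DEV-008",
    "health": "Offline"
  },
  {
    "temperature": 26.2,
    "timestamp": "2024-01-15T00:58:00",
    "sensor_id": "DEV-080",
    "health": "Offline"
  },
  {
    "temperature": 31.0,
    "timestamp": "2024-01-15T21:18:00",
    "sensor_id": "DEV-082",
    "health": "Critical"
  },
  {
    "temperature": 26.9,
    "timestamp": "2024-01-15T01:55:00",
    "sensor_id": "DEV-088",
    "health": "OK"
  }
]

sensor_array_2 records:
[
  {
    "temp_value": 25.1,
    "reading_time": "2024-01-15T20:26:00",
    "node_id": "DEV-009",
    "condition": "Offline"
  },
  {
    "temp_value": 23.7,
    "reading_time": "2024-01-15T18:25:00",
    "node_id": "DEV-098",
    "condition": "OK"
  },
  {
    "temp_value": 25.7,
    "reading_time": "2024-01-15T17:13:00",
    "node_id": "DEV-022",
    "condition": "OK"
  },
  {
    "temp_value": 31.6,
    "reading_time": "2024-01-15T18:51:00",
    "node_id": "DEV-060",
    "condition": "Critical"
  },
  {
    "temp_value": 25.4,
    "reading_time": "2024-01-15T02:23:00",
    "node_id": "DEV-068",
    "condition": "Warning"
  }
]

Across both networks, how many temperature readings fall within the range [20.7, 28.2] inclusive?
6

Schema mapping: "temperature" (sensor_array_1) = "temp_value" (sensor_array_2) = temperature

Readings in [20.7, 28.2] from sensor_array_1: 2
Readings in [20.7, 28.2] from sensor_array_2: 4

Total count: 2 + 4 = 6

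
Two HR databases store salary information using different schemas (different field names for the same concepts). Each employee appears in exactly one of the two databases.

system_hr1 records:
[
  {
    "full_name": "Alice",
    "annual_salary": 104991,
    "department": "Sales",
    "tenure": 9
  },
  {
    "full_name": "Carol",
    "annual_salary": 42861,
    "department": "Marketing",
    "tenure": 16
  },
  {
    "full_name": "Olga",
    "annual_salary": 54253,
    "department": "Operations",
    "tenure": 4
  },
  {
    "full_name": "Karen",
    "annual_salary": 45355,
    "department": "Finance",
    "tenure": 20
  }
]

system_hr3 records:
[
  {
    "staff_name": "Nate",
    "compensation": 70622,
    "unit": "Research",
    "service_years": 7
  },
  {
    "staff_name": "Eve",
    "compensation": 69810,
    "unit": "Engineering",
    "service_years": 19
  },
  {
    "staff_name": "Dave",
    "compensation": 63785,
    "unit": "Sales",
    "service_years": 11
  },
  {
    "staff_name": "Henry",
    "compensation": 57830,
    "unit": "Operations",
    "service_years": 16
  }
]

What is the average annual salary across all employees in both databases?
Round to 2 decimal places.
63688.38

Schema mapping: "annual_salary" (system_hr1) = "compensation" (system_hr3) = annual salary

All salaries: [104991, 42861, 54253, 45355, 70622, 69810, 63785, 57830]
Sum: 509507
Count: 8
Average: 509507 / 8 = 63688.38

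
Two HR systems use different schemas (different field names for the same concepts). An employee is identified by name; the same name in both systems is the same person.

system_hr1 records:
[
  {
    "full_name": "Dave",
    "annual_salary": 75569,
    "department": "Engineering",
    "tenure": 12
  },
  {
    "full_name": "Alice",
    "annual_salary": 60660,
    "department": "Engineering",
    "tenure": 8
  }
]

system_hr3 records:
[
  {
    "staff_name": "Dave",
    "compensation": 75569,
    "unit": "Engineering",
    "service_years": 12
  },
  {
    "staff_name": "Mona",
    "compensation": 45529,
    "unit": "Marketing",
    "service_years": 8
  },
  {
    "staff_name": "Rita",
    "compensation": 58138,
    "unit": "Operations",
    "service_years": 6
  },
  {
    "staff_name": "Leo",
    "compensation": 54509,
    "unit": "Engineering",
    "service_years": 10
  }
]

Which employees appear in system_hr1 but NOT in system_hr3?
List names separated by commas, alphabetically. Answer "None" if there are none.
Alice

Schema mapping: "full_name" (system_hr1) = "staff_name" (system_hr3) = employee name

Names in system_hr1: ['Alice', 'Dave']
Names in system_hr3: ['Dave', 'Leo', 'Mona', 'Rita']

In system_hr1 but not system_hr3: ['Alice']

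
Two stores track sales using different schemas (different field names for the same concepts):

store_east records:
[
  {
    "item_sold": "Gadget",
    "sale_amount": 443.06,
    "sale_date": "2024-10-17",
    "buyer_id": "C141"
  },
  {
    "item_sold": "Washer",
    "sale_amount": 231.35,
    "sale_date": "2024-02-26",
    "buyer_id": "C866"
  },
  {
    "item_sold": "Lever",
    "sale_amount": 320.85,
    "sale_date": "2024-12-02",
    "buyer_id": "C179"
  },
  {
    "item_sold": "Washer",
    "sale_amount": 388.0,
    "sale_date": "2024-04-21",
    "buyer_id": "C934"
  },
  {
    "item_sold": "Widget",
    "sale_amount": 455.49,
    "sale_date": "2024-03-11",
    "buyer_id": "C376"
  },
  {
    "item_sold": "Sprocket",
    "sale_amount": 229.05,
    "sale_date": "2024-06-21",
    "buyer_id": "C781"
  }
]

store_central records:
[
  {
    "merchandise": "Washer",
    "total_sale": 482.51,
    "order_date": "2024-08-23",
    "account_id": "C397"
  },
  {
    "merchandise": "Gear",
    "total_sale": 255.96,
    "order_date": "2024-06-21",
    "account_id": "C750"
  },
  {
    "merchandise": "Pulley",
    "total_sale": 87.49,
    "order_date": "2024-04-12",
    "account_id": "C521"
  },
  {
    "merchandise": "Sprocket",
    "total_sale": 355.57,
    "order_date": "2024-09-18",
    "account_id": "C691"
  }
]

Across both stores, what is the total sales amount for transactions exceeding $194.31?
3161.84

Schema mapping: "sale_amount" (store_east) = "total_sale" (store_central) = sale amount

Sum of sales > $194.31 in store_east: 2067.8
Sum of sales > $194.31 in store_central: 1094.04

Total: 2067.8 + 1094.04 = 3161.84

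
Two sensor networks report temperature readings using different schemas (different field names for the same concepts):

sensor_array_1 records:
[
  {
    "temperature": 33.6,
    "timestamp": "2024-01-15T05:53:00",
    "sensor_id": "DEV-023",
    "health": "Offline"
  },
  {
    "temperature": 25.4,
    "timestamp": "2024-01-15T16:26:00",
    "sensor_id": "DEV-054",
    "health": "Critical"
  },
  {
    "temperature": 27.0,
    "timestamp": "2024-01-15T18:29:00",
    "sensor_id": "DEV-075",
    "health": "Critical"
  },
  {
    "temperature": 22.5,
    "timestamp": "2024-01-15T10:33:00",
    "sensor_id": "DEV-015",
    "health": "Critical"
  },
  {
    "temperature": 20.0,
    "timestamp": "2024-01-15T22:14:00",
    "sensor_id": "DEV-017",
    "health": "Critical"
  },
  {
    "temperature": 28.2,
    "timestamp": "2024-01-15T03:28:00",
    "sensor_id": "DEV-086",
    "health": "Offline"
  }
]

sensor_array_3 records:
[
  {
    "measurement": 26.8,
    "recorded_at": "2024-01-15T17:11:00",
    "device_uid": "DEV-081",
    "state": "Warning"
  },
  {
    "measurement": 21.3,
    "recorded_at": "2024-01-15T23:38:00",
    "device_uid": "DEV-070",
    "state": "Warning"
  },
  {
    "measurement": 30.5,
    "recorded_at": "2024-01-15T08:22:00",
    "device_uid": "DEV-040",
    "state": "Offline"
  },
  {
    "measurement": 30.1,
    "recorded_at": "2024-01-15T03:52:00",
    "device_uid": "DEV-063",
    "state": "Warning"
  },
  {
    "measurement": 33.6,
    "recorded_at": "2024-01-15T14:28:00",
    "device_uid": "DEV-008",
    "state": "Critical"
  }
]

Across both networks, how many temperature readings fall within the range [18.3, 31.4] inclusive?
9

Schema mapping: "temperature" (sensor_array_1) = "measurement" (sensor_array_3) = temperature

Readings in [18.3, 31.4] from sensor_array_1: 5
Readings in [18.3, 31.4] from sensor_array_3: 4

Total count: 5 + 4 = 9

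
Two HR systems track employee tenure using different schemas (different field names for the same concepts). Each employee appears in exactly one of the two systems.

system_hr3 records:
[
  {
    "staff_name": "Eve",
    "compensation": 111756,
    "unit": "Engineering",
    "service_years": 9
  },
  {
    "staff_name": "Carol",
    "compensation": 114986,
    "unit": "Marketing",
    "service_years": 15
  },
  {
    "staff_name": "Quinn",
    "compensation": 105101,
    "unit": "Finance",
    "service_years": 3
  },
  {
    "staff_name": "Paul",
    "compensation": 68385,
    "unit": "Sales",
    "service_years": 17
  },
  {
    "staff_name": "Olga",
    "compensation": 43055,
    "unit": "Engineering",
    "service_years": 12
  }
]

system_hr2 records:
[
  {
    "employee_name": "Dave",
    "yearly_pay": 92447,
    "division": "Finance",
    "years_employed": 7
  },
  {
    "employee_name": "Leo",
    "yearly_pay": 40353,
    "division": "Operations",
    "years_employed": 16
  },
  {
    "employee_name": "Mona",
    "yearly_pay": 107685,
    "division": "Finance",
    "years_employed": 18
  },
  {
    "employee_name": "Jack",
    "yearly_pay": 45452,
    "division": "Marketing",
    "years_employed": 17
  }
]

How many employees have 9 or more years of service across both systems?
7

Reconcile schemas: "service_years" (system_hr3) = "years_employed" (system_hr2) = years of service

From system_hr3: 4 employees with >= 9 years
From system_hr2: 3 employees with >= 9 years

Total: 4 + 3 = 7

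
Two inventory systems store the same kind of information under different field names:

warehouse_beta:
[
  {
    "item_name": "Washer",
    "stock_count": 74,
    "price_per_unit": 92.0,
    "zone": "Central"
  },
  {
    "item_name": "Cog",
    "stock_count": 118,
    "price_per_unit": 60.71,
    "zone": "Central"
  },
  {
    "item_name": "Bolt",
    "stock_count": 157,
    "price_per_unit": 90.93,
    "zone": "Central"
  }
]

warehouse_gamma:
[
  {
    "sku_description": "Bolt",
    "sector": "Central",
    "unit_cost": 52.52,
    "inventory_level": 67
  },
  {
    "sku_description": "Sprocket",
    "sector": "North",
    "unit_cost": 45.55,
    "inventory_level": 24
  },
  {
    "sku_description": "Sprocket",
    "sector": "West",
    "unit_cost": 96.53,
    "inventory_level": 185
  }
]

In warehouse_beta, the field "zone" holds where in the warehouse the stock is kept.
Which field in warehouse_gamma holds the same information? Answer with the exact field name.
sector

In warehouse_beta, "zone" holds where in the warehouse the stock is kept.
The fields in warehouse_gamma are: "sku_description", "sector", "unit_cost", "inventory_level".
"sector" is the match: the name refers to the same concept and its values are area labels (e.g. 'Central', 'North').
The other fields ("sku_description", "unit_cost", "inventory_level") hold different kinds of data.

So "zone" in warehouse_beta corresponds to "sector" in warehouse_gamma.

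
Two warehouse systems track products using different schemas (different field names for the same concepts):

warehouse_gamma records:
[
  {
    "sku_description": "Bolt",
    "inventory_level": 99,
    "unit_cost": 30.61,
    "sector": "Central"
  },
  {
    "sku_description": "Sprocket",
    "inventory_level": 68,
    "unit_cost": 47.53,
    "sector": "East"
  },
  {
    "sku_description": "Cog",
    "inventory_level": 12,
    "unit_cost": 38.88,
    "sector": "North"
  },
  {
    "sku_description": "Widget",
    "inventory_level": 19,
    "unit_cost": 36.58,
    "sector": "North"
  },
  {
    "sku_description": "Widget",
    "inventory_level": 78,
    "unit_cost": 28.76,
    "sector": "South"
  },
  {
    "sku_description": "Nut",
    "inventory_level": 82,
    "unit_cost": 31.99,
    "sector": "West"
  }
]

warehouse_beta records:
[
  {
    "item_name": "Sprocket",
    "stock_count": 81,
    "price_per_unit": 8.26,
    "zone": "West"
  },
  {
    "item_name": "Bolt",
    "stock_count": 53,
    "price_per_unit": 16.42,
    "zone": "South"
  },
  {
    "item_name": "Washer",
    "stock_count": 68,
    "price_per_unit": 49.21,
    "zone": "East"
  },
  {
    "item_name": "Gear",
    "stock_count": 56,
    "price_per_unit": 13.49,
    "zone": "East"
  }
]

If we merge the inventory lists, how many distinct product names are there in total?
7

Schema mapping: "sku_description" (warehouse_gamma) = "item_name" (warehouse_beta) = product name

Products in warehouse_gamma: ['Bolt', 'Cog', 'Nut', 'Sprocket', 'Widget']
Products in warehouse_beta: ['Bolt', 'Gear', 'Sprocket', 'Washer']

Union (unique products): ['Bolt', 'Cog', 'Gear', 'Nut', 'Sprocket', 'Washer', 'Widget']
Count: 7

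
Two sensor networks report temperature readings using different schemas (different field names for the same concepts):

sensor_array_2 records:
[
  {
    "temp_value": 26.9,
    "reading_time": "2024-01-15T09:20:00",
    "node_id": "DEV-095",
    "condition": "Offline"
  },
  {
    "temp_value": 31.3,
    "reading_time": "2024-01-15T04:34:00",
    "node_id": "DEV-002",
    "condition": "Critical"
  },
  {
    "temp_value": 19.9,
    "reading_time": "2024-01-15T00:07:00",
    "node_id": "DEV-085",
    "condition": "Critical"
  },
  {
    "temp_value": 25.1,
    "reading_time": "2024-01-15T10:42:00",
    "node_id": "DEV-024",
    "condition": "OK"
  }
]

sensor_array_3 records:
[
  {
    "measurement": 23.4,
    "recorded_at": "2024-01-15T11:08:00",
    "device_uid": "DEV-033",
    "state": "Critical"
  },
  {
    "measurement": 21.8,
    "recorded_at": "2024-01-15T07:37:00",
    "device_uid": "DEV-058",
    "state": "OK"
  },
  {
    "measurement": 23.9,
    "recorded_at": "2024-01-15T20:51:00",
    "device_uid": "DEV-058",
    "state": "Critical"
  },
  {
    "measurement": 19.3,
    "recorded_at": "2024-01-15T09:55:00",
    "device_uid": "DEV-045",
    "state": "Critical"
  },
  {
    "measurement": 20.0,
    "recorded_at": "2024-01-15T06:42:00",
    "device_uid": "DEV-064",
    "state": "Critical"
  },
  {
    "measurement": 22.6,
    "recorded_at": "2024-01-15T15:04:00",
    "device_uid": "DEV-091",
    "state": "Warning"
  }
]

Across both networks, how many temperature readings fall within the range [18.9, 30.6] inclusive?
9

Schema mapping: "temp_value" (sensor_array_2) = "measurement" (sensor_array_3) = temperature

Readings in [18.9, 30.6] from sensor_array_2: 3
Readings in [18.9, 30.6] from sensor_array_3: 6

Total count: 3 + 6 = 9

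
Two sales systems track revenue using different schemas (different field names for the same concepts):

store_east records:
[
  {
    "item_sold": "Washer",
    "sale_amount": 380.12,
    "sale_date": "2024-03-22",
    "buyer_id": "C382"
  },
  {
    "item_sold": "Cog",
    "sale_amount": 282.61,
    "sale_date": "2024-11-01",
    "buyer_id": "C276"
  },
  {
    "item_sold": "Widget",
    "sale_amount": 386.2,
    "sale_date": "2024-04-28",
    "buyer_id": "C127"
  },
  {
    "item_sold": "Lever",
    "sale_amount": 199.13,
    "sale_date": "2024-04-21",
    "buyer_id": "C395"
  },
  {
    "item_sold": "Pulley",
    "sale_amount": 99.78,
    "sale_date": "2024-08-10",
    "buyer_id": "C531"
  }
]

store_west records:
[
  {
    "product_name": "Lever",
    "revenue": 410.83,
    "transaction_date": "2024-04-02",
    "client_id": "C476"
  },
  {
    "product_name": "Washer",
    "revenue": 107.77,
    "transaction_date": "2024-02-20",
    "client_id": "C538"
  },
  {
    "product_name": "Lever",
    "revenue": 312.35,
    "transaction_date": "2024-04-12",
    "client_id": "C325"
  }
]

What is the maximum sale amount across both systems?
410.83

Reconcile: "sale_amount" (store_east) = "revenue" (store_west) = sale amount

Maximum in store_east: 386.2
Maximum in store_west: 410.83

Overall maximum: max(386.2, 410.83) = 410.83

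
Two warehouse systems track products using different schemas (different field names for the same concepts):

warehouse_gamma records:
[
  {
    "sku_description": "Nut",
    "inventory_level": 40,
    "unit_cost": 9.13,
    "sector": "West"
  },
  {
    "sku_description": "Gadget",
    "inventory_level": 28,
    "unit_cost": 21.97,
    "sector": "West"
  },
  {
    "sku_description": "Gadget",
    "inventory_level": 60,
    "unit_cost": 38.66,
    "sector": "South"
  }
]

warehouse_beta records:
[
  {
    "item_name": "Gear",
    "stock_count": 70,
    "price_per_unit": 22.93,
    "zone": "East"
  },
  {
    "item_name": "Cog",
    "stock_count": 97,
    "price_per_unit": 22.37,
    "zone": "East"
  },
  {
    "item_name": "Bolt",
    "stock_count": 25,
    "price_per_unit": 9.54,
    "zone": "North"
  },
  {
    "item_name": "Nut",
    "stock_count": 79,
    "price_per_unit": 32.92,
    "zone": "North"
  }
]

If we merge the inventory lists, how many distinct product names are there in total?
5

Schema mapping: "sku_description" (warehouse_gamma) = "item_name" (warehouse_beta) = product name

Products in warehouse_gamma: ['Gadget', 'Nut']
Products in warehouse_beta: ['Bolt', 'Cog', 'Gear', 'Nut']

Union (unique products): ['Bolt', 'Cog', 'Gadget', 'Gear', 'Nut']
Count: 5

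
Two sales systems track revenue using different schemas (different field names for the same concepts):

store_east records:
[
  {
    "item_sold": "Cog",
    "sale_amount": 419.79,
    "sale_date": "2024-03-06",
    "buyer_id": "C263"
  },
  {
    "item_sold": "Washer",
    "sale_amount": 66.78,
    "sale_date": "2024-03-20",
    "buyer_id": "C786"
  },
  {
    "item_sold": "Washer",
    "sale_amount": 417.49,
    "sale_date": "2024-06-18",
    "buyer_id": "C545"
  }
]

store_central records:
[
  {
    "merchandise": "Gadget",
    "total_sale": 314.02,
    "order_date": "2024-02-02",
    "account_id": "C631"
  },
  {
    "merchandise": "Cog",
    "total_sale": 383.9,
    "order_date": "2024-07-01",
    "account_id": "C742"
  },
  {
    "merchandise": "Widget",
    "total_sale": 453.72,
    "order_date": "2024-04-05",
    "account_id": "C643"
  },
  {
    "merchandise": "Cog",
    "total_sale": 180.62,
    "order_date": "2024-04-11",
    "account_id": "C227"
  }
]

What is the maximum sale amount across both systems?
453.72

Reconcile: "sale_amount" (store_east) = "total_sale" (store_central) = sale amount

Maximum in store_east: 419.79
Maximum in store_central: 453.72

Overall maximum: max(419.79, 453.72) = 453.72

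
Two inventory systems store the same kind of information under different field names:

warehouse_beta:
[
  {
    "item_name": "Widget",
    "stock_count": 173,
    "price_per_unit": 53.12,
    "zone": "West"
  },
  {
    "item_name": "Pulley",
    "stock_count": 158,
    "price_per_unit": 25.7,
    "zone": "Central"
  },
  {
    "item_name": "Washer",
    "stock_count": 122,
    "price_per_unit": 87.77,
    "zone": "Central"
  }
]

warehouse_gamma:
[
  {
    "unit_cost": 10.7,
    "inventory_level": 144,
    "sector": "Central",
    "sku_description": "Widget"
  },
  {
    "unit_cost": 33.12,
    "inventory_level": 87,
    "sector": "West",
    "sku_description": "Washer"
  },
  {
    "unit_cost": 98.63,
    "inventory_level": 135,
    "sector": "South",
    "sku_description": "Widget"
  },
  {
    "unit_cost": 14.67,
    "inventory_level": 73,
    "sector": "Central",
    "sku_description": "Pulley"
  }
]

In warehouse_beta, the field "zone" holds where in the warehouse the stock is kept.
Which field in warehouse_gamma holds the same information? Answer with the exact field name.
sector

In warehouse_beta, "zone" holds where in the warehouse the stock is kept.
The fields in warehouse_gamma are: "unit_cost", "inventory_level", "sector", "sku_description".
"sector" is the match: the name refers to the same concept and its values are area labels (e.g. 'Central', 'South').
The other fields ("unit_cost", "inventory_level", "sku_description") hold different kinds of data.

So "zone" in warehouse_beta corresponds to "sector" in warehouse_gamma.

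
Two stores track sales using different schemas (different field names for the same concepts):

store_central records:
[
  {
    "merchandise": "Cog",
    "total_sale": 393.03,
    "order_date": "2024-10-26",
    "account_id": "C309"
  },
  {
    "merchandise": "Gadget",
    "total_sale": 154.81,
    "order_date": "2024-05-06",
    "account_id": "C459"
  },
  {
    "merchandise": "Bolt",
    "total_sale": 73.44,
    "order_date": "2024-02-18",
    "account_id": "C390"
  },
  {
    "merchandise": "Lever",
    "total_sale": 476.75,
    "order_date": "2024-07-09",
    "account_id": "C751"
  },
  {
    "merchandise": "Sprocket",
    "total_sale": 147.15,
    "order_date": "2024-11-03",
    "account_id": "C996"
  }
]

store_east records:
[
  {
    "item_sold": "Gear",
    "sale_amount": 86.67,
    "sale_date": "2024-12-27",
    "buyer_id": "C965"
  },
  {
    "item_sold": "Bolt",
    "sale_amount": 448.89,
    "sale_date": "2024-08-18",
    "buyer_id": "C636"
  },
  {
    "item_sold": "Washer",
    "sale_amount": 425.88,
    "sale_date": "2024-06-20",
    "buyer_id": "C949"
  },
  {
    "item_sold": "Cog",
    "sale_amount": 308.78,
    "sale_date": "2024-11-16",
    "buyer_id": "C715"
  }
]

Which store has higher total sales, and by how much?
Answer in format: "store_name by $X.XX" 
store_east by $25.04

Schema mapping: "total_sale" (store_central) = "sale_amount" (store_east) = sale amount

Total for store_central: 1245.18
Total for store_east: 1270.22

Difference: |1245.18 - 1270.22| = 25.04
store_east has higher sales by $25.04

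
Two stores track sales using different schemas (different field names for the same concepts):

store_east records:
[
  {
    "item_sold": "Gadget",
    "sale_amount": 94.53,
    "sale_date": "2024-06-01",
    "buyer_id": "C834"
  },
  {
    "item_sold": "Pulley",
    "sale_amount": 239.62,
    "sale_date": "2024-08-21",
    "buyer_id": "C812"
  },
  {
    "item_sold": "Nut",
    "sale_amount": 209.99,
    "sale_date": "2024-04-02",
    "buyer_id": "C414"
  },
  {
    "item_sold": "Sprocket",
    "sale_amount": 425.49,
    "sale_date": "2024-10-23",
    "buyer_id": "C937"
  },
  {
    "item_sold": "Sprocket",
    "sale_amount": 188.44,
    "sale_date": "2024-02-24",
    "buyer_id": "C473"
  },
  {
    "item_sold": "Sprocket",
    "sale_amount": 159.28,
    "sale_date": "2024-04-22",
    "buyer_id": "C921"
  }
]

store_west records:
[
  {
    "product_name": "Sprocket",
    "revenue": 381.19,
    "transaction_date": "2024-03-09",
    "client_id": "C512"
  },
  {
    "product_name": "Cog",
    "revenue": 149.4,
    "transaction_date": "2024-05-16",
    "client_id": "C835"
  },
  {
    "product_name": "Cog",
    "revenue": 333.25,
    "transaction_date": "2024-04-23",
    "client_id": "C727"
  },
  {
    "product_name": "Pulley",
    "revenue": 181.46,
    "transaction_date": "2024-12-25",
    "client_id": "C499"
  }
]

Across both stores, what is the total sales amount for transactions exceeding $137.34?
2268.12

Schema mapping: "sale_amount" (store_east) = "revenue" (store_west) = sale amount

Sum of sales > $137.34 in store_east: 1222.82
Sum of sales > $137.34 in store_west: 1045.3

Total: 1222.82 + 1045.3 = 2268.12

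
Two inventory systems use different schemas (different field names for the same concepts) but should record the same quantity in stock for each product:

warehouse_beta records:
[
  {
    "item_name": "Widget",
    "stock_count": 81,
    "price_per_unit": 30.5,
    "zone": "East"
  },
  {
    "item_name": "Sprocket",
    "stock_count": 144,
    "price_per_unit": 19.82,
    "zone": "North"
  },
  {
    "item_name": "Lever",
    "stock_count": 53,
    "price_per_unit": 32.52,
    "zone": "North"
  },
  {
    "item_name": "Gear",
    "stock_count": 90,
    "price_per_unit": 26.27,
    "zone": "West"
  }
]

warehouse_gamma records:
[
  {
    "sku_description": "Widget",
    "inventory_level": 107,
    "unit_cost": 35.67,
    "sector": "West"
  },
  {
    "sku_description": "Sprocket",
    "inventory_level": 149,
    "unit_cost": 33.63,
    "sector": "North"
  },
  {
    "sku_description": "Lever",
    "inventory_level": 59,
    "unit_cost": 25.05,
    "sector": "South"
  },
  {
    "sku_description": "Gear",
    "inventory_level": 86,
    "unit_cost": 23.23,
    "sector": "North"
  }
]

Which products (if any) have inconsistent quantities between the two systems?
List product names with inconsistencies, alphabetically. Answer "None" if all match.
Gear, Lever, Sprocket, Widget

Schema mappings:
- "item_name" (warehouse_beta) = "sku_description" (warehouse_gamma) = product name
- "stock_count" (warehouse_beta) = "inventory_level" (warehouse_gamma) = quantity

Comparison:
  Widget: 81 vs 107 - MISMATCH
  Sprocket: 144 vs 149 - MISMATCH
  Lever: 53 vs 59 - MISMATCH
  Gear: 90 vs 86 - MISMATCH

Products with inconsistencies: Gear, Lever, Sprocket, Widget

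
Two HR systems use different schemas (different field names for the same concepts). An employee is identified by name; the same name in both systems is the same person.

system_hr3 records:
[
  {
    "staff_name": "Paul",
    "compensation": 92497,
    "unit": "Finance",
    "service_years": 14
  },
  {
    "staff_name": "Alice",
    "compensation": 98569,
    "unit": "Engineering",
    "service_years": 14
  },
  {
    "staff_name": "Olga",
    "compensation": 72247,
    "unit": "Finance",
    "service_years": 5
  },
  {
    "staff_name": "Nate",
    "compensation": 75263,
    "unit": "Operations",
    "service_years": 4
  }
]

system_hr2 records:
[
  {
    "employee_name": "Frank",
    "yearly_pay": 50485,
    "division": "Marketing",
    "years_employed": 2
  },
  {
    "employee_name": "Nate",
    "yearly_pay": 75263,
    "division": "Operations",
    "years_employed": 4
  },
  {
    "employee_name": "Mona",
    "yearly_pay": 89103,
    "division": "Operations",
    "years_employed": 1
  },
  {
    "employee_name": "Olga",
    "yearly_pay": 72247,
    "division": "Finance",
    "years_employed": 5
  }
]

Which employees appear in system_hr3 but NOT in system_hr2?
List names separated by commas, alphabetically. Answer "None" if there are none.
Alice, Paul

Schema mapping: "staff_name" (system_hr3) = "employee_name" (system_hr2) = employee name

Names in system_hr3: ['Alice', 'Nate', 'Olga', 'Paul']
Names in system_hr2: ['Frank', 'Mona', 'Nate', 'Olga']

In system_hr3 but not system_hr2: ['Alice', 'Paul']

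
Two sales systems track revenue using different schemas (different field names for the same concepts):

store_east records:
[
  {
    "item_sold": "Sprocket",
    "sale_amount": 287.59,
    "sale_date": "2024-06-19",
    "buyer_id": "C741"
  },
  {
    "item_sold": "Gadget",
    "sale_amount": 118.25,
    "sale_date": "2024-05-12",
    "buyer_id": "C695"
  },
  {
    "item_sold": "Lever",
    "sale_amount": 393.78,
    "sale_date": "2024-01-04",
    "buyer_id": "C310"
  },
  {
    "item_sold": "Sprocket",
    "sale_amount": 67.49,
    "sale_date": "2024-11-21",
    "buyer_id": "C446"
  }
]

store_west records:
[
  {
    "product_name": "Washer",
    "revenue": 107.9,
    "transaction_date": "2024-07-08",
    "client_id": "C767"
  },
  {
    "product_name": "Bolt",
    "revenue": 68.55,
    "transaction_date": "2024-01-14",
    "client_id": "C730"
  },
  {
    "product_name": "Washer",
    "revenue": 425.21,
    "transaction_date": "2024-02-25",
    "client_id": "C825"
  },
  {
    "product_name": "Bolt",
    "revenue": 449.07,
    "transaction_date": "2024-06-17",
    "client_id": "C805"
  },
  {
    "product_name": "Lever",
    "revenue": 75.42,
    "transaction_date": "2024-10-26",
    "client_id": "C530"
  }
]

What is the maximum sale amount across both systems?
449.07

Reconcile: "sale_amount" (store_east) = "revenue" (store_west) = sale amount

Maximum in store_east: 393.78
Maximum in store_west: 449.07

Overall maximum: max(393.78, 449.07) = 449.07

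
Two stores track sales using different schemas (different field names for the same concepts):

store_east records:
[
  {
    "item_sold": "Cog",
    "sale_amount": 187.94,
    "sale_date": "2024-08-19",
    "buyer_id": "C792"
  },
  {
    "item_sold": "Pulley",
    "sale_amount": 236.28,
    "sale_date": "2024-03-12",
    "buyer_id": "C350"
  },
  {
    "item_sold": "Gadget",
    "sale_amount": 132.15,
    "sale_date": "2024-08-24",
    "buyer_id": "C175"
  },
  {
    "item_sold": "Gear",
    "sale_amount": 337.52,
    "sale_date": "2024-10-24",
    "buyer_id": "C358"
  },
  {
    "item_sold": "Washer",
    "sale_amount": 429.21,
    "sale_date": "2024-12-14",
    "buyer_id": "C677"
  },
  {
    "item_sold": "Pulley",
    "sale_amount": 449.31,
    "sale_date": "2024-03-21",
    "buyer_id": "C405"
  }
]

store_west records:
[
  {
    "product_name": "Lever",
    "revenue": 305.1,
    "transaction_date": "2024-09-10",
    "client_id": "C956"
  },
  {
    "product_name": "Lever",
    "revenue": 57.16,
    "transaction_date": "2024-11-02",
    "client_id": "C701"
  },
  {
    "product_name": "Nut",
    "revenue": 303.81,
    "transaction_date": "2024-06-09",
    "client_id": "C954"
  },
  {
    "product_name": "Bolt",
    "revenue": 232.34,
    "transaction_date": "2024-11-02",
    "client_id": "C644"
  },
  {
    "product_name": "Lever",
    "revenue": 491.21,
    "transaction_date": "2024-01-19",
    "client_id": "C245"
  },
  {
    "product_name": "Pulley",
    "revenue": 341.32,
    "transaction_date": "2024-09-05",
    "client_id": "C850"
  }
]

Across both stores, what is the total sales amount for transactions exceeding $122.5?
3446.19

Schema mapping: "sale_amount" (store_east) = "revenue" (store_west) = sale amount

Sum of sales > $122.5 in store_east: 1772.41
Sum of sales > $122.5 in store_west: 1673.78

Total: 1772.41 + 1673.78 = 3446.19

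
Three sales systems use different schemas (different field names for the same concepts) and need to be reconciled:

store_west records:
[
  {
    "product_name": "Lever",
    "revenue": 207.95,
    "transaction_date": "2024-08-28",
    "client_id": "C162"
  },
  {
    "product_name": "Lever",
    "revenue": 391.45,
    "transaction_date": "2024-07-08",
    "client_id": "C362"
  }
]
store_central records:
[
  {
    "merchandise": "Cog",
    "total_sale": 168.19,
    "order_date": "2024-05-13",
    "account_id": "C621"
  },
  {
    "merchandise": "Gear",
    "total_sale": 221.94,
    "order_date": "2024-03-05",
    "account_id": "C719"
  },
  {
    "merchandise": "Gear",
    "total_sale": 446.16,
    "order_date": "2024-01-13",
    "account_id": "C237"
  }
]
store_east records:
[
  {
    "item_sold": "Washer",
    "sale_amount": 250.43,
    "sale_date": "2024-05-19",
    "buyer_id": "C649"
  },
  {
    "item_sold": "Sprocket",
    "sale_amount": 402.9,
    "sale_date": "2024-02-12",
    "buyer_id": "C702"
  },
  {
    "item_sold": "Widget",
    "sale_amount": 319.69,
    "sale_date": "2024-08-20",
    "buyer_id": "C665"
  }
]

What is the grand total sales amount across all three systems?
2408.71

Schema reconciliation - all amount fields map to sale amount:

store_west (revenue): 599.4
store_central (total_sale): 836.29
store_east (sale_amount): 973.02

Grand total: 2408.71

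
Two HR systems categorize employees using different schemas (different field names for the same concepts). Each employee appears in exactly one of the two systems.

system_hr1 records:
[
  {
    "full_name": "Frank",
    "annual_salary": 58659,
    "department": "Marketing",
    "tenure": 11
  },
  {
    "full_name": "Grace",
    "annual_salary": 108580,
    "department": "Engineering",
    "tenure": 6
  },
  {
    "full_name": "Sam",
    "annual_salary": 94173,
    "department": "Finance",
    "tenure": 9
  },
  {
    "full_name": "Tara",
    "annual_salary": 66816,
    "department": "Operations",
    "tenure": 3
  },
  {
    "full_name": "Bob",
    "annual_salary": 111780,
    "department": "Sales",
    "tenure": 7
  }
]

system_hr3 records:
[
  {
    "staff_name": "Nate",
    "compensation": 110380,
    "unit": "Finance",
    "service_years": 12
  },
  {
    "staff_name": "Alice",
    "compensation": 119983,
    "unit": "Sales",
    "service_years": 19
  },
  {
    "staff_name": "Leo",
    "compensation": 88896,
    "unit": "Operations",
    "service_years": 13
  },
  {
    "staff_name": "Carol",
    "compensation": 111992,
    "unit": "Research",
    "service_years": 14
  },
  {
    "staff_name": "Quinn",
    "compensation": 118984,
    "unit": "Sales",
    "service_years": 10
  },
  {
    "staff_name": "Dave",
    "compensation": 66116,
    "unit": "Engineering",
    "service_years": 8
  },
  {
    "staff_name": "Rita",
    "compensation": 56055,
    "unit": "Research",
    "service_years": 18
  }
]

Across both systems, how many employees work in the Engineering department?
2

Schema mapping: "department" (system_hr1) = "unit" (system_hr3) = department

Engineering employees in system_hr1: 1
Engineering employees in system_hr3: 1

Total in Engineering: 1 + 1 = 2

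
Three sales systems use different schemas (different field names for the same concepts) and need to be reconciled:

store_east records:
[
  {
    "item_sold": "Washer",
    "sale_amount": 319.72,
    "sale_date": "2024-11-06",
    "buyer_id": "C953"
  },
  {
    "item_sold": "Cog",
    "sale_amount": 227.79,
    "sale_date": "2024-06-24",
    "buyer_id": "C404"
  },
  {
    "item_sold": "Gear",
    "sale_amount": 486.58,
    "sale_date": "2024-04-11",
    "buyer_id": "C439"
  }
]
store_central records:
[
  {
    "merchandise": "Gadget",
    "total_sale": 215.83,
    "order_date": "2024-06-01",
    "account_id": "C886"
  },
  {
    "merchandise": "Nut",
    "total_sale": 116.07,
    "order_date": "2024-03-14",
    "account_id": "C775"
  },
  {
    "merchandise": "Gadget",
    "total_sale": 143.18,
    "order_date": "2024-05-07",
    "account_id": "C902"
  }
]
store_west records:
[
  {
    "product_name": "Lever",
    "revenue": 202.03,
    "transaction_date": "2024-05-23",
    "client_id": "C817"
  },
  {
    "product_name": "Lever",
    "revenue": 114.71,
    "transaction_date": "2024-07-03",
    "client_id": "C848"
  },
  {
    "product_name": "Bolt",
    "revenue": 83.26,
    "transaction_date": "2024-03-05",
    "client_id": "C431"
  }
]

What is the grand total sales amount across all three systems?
1909.17

Schema reconciliation - all amount fields map to sale amount:

store_east (sale_amount): 1034.09
store_central (total_sale): 475.08
store_west (revenue): 400.0

Grand total: 1909.17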